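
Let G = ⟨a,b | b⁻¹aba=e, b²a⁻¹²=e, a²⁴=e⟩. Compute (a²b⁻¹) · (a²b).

Compute (a²b⁻¹) · (a²b) by multiplying left to right and reducing via the relations at each step:
  (a²b⁻¹) · a² = b⁻¹
  (b⁻¹) · b = e

Answer: e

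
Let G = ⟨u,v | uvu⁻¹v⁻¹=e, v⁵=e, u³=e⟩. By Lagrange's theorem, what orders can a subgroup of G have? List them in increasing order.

|G| = 15 = 3 · 5. By Lagrange's theorem the order of any subgroup divides 15; the divisors of 15 are 1, 3, 5, 15.

Answer: 1, 3, 5, 15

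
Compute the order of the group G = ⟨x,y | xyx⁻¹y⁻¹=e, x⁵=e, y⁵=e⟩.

Enumerate words in the generators, reducing via the relations: the distinct elements are
  {e, x, y, xy, x², x³, x⁴, y², y³, y⁴, xy², xy³, xy⁴, x²y, x³y, x⁴y, x²y², x²y³, x²y⁴, x³y², x³y³, x³y⁴, x⁴y², x⁴y³, x⁴y⁴}.
No further products give new elements, so |G| = 25.

Answer: 25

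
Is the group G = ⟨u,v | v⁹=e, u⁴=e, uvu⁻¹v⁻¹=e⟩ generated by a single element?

|G| = 36. The element uv has order 36 (its powers give 36 distinct elements), so ⟨uv⟩ = G and G is cyclic.

Answer: Yes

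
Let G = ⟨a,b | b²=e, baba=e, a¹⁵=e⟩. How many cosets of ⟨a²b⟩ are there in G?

First find ord(a²b) by computing successive powers:
  (a²b)¹ = a²b, (a²b)² = e.
So |⟨a²b⟩| = ord(a²b) = 2. With |G| = 30, by Lagrange [G : ⟨a²b⟩] = 30/2 = 15.

Answer: 15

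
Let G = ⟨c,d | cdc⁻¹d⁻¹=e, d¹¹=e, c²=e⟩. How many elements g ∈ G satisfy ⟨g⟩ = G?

G is cyclic of order 22. An element generates G iff its order is 22, and a cyclic group of order 22 has exactly φ(22) = 10 such elements.

Answer: 10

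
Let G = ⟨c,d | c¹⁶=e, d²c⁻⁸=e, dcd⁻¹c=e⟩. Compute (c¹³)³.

Compute successive powers of (c¹³), reducing at each step:
  (c¹³)²: (c¹³) · c¹³ = c¹⁰
  (c¹³)³: (c¹⁰) · c¹³ = c⁷

Answer: c⁷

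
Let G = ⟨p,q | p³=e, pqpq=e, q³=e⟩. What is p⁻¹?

The order of p is 3 (smallest k with pᵏ = e), so p⁻¹ = p² = p².
Check: p · (p²) → p · p² = e, giving e as required.

Answer: p²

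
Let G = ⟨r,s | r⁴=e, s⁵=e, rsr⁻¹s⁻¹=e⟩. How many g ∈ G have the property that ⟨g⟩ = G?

G is cyclic of order 20. An element generates G iff its order is 20, and a cyclic group of order 20 has exactly φ(20) = 8 such elements.

Answer: 8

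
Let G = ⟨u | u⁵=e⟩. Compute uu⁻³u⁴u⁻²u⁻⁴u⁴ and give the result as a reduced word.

Multiply left to right, reducing at each step:
  u · u⁻³ = u³
  (u³) · u⁴ = u²
  (u²) · u⁻² = e
  e · u⁻⁴ = u
  u · u⁴ = e

Answer: e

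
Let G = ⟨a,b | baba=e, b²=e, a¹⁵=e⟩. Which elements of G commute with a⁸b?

⟨a⁸b⟩ ⊆ C_G(a⁸b) since powers of a⁸b commute with a⁸b; so |C_G(a⁸b)| ≥ |⟨a⁸b⟩| = 2.
By orbit–stabilizer, |C_G(a⁸b)| = |G| / |conj. class of a⁸b| = 30 / 15 = 2.
The 2 elements commuting with a⁸b are {e, a⁸b}.

Answer: {e, a⁸b}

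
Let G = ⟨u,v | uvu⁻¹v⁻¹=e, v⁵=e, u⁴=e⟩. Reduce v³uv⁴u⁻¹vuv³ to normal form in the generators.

Multiply left to right, reducing at each step:
  (v³) · u = uv³
  (uv³) · v⁴ = uv²
  (uv²) · u⁻¹ = v²
  (v²) · v = v³
  (v³) · u = uv³
  (uv³) · v³ = uv

Answer: uv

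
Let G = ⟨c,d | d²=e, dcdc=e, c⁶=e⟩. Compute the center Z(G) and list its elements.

An element z ∈ Z(G) iff z commutes with every generator.
For example c³ is central: (c³)·c = c⁴ = c·(c³); (c³)·d = c³d = d·(c³).
Whereas c ∉ Z(G) since c·d = cd ≠ c⁵d = d·c.
Checking each of the 12 elements this way gives Z(G) = {e, c³}, of order 2.

Answer: {e, c³}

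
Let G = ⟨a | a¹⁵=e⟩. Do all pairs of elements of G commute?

G has a single generator, so G is cyclic and hence abelian.

Answer: Yes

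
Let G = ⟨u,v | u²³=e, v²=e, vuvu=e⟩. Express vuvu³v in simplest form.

Multiply left to right, reducing at each step:
  v · u = u²²v
  (u²²v) · v = u²²
  (u²²) · u³ = u²
  (u²) · v = u²v

Answer: u²v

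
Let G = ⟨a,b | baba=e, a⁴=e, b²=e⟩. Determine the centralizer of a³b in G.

⟨a³b⟩ ⊆ C_G(a³b) since powers of a³b commute with a³b; so |C_G(a³b)| ≥ |⟨a³b⟩| = 2.
By orbit–stabilizer, |C_G(a³b)| = |G| / |conj. class of a³b| = 8 / 2 = 4.
The 4 elements commuting with a³b are {e, a², a³b, ab}.

Answer: {e, a², a³b, ab}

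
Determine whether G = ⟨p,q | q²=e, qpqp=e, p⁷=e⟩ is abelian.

p·q = pq but q·p = p⁶q, so p·q ≠ q·p and G is not abelian.

Answer: No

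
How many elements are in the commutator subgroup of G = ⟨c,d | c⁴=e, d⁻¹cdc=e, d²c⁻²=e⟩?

G' = [G, G] is generated by all commutators. The generator-pair commutators are: [c, d] = c².
The subgroup they normally generate is {e, c²}, of order 2.
Check: |G/G'| = 8/2 = 4 is the order of the abelianisation.

Answer: 2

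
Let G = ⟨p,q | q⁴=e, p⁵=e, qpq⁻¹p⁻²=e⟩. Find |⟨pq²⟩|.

|⟨pq²⟩| equals the order of pq². Compute successive powers until reaching e:
  (pq²)¹ = pq², (pq²)² = e.
The smallest positive k with (pq²)ᵏ = e is 2, so |⟨pq²⟩| = 2.

Answer: 2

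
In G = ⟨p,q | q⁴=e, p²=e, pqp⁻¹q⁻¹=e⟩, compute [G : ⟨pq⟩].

First find ord(pq) by computing successive powers:
  (pq)¹ = pq, (pq)² = q², (pq)³ = pq³, (pq)⁴ = e.
So |⟨pq⟩| = ord(pq) = 4. With |G| = 8, by Lagrange [G : ⟨pq⟩] = 8/4 = 2.

Answer: 2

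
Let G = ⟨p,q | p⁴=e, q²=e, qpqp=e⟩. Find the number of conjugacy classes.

The conjugacy classes (representative and size) are:
  [e] (size 1), [p] (size 2), [p²] (size 1), [p²q] (size 2), [p³q] (size 2).
Class equation: 1 + 2 + 1 + 2 + 2 = 8 = |G|. So G has 5 conjugacy classes.

Answer: 5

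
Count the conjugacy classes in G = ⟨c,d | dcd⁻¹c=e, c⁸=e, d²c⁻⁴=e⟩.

The conjugacy classes (representative and size) are:
  [e] (size 1), [c⁷] (size 2), [c²] (size 2), [c⁵] (size 2), [c⁴] (size 1), [c²d⁻¹] (size 4), [c³d] (size 4).
Class equation: 1 + 2 + 2 + 2 + 1 + 4 + 4 = 16 = |G|. So G has 7 conjugacy classes.

Answer: 7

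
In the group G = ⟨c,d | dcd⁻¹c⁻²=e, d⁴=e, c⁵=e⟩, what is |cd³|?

Compute successive powers until reaching e:
  (cd³)¹ = cd³, (cd³)² = c⁴d², (cd³)³ = c³d, (cd³)⁴ = e.
The smallest positive k with (cd³)ᵏ = e is 4.

Answer: 4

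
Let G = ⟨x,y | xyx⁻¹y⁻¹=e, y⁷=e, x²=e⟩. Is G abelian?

Each pair of generators commutes: x·y = xy = y·x. Since the generators pairwise commute, every element of G commutes with every other, so G is abelian.

Answer: Yes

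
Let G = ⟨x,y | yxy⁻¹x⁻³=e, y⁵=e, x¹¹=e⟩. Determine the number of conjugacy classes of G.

The conjugacy classes (representative and size) are:
  [e] (size 1), [x³] (size 5), [x⁶] (size 5), [x⁷y] (size 11), [x⁹y²] (size 11), [x⁷y³] (size 11), [x⁷y⁴] (size 11).
Class equation: 1 + 5 + 5 + 11 + 11 + 11 + 11 = 55 = |G|. So G has 7 conjugacy classes.

Answer: 7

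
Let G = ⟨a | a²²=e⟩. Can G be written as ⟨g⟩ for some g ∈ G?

|G| = 22. The element a has order 22 (its powers give 22 distinct elements), so ⟨a⟩ = G and G is cyclic.

Answer: Yes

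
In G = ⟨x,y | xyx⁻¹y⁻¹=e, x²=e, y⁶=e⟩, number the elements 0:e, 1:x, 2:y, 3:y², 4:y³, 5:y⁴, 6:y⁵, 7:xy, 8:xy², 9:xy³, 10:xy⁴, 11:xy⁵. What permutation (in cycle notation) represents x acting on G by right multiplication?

(0 1)(2 7)(3 8)(4 9)(5 10)(6 11)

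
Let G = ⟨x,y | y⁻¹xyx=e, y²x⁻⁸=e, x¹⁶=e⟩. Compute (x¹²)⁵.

Compute successive powers of (x¹²), reducing at each step:
  (x¹²)²: (x¹²) · x¹² = x⁸
  (x¹²)³: (x⁸) · x¹² = x⁴
  (x¹²)⁴: (x⁴) · x¹² = e
  (x¹²)⁵: e · x¹² = x¹²

Answer: x¹²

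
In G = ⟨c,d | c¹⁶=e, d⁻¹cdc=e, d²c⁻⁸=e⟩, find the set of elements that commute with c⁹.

⟨c⁹⟩ ⊆ C_G(c⁹) since powers of c⁹ commute with c⁹; so |C_G(c⁹)| ≥ |⟨c⁹⟩| = 16.
By orbit–stabilizer, |C_G(c⁹)| = |G| / |conj. class of c⁹| = 32 / 2 = 16.
The 16 elements commuting with c⁹ are {e, c, c², c³, c⁴, c⁵, c⁶, c⁷, c⁸, c⁹, c¹⁰, c¹¹, c¹², c¹³, c¹⁴, c¹⁵}.

Answer: {e, c, c², c³, c⁴, c⁵, c⁶, c⁷, c⁸, c⁹, c¹⁰, c¹¹, c¹², c¹³, c¹⁴, c¹⁵}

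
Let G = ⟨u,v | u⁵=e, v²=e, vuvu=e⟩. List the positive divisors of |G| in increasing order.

|G| = 10 = 2 · 5. By Lagrange's theorem the order of any subgroup divides 10; the divisors of 10 are 1, 2, 5, 10.

Answer: 1, 2, 5, 10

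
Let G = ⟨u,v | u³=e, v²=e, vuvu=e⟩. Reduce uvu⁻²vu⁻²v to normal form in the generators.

Multiply left to right, reducing at each step:
  u · v = uv
  (uv) · u⁻² = v
  v · v = e
  e · u⁻² = u
  u · v = uv

Answer: uv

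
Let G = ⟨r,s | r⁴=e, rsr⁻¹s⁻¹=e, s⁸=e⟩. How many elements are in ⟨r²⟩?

|⟨r²⟩| equals the order of r². Compute successive powers until reaching e:
  (r²)¹ = r², (r²)² = e.
The smallest positive k with (r²)ᵏ = e is 2, so |⟨r²⟩| = 2.

Answer: 2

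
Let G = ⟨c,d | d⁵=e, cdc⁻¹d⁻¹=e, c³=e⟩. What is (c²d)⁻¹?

The order of (c²d) is 15 (smallest k with (c²d)ᵏ = e), so (c²d)⁻¹ = (c²d)¹⁴ = cd⁴.
Check: (c²d) · (cd⁴) → (c²d) · c = d;   d · d⁴ = e, giving e as required.

Answer: cd⁴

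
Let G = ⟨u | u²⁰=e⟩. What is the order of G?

G is generated by a single element, so G is cyclic. The relator gives u²⁰ = e and no smaller power is forced to be e, so the 20 powers {e, u, u², u³, u⁴, u⁵, u⁶, u⁷, u⁸, u⁹, u¹², u¹³, u¹¹, u¹⁰, u¹⁴, u¹⁵, u¹⁶, u¹⁷, u¹⁸, u¹⁹} are distinct. Hence |G| = 20.

Answer: 20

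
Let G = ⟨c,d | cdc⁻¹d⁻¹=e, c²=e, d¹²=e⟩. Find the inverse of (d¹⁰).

The order of (d¹⁰) is 6 (smallest k with (d¹⁰)ᵏ = e), so (d¹⁰)⁻¹ = (d¹⁰)⁵ = d².
Check: (d¹⁰) · (d²) → (d¹⁰) · d² = e, giving e as required.

Answer: d²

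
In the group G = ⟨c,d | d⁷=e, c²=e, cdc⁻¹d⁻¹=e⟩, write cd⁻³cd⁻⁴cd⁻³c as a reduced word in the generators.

Multiply left to right, reducing at each step:
  c · d⁻³ = cd⁴
  (cd⁴) · c = d⁴
  (d⁴) · d⁻⁴ = e
  e · c = c
  c · d⁻³ = cd⁴
  (cd⁴) · c = d⁴

Answer: d⁴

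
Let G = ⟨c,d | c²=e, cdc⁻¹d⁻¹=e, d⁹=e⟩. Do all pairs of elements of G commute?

Each pair of generators commutes: c·d = cd = d·c. Since the generators pairwise commute, every element of G commutes with every other, so G is abelian.

Answer: Yes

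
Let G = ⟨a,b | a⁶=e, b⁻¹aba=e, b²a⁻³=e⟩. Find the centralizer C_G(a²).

⟨a²⟩ ⊆ C_G(a²) since powers of a² commute with a²; so |C_G(a²)| ≥ |⟨a²⟩| = 3.
By orbit–stabilizer, |C_G(a²)| = |G| / |conj. class of a²| = 12 / 2 = 6.
The 6 elements commuting with a² are {e, a, a², a³, a⁴, a⁵}.

Answer: {e, a, a², a³, a⁴, a⁵}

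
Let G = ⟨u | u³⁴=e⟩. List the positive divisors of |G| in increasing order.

|G| = 34 = 2 · 17. By Lagrange's theorem the order of any subgroup divides 34; the divisors of 34 are 1, 2, 17, 34.

Answer: 1, 2, 17, 34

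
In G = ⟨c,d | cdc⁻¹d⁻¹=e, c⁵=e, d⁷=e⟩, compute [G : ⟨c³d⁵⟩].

First find ord(c³d⁵) by computing successive powers:
  (c³d⁵)¹ = c³d⁵, (c³d⁵)² = cd³, (c³d⁵)³ = c⁴d, (c³d⁵)⁴ = c²d⁶, (c³d⁵)⁵ = d⁴, (c³d⁵)⁶ = c³d², (c³d⁵)⁷ = c, (c³d⁵)⁸ = c⁴d⁵, (c³d⁵)⁹ = c²d³, (c³d⁵)¹⁰ = d, (c³d⁵)¹¹ = c³d⁶, (c³d⁵)¹² = cd⁴, (c³d⁵)¹³ = c⁴d², (c³d⁵)¹⁴ = c², (c³d⁵)¹⁵ = d⁵, (c³d⁵)¹⁶ = c³d³, (c³d⁵)¹⁷ = cd, (c³d⁵)¹⁸ = c⁴d⁶, (c³d⁵)¹⁹ = c²d⁴, (c³d⁵)²⁰ = d², (c³d⁵)²¹ = c³, (c³d⁵)²² = cd⁵, (c³d⁵)²³ = c⁴d³, (c³d⁵)²⁴ = c²d, (c³d⁵)²⁵ = d⁶, (c³d⁵)²⁶ = c³d⁴, (c³d⁵)²⁷ = cd², (c³d⁵)²⁸ = c⁴, (c³d⁵)²⁹ = c²d⁵, (c³d⁵)³⁰ = d³, (c³d⁵)³¹ = c³d, (c³d⁵)³² = cd⁶, (c³d⁵)³³ = c⁴d⁴, (c³d⁵)³⁴ = c²d², (c³d⁵)³⁵ = e.
So |⟨c³d⁵⟩| = ord(c³d⁵) = 35. With |G| = 35, by Lagrange [G : ⟨c³d⁵⟩] = 35/35 = 1.

Answer: 1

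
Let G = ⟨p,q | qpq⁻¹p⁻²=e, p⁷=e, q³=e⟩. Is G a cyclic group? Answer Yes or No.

Every cyclic group is abelian. But p·q = pq while q·p = p²q, so p·q ≠ q·p and G is not abelian. Hence G is not cyclic.

Answer: No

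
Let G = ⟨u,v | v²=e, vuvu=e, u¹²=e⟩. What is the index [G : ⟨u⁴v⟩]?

First find ord(u⁴v) by computing successive powers:
  (u⁴v)¹ = u⁴v, (u⁴v)² = e.
So |⟨u⁴v⟩| = ord(u⁴v) = 2. With |G| = 24, by Lagrange [G : ⟨u⁴v⟩] = 24/2 = 12.

Answer: 12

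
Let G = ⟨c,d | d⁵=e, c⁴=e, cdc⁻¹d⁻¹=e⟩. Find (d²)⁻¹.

The order of (d²) is 5 (smallest k with (d²)ᵏ = e), so (d²)⁻¹ = (d²)⁴ = d³.
Check: (d²) · (d³) → (d²) · d³ = e, giving e as required.

Answer: d³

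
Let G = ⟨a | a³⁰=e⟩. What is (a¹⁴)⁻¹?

The order of (a¹⁴) is 15 (smallest k with (a¹⁴)ᵏ = e), so (a¹⁴)⁻¹ = (a¹⁴)¹⁴ = a¹⁶.
Check: (a¹⁴) · (a¹⁶) → (a¹⁴) · a¹⁶ = e, giving e as required.

Answer: a¹⁶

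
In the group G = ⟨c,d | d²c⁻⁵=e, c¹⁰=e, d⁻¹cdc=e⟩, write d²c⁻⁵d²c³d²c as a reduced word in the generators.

Multiply left to right, reducing at each step:
  (c⁵) · c⁻⁵ = e
  e · d² = c⁵
  (c⁵) · c³ = c⁸
  (c⁸) · d² = c³
  (c³) · c = c⁴

Answer: c⁴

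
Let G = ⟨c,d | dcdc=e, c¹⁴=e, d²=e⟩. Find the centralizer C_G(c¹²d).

⟨c¹²d⟩ ⊆ C_G(c¹²d) since powers of c¹²d commute with c¹²d; so |C_G(c¹²d)| ≥ |⟨c¹²d⟩| = 2.
By orbit–stabilizer, |C_G(c¹²d)| = |G| / |conj. class of c¹²d| = 28 / 7 = 4.
The 4 elements commuting with c¹²d are {e, c⁷, c⁵d, c¹²d}.

Answer: {e, c⁷, c⁵d, c¹²d}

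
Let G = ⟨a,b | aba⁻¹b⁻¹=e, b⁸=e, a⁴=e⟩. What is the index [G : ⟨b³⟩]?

First find ord(b³) by computing successive powers:
  (b³)¹ = b³, (b³)² = b⁶, (b³)³ = b, (b³)⁴ = b⁴, (b³)⁵ = b⁷, (b³)⁶ = b², (b³)⁷ = b⁵, (b³)⁸ = e.
So |⟨b³⟩| = ord(b³) = 8. With |G| = 32, by Lagrange [G : ⟨b³⟩] = 32/8 = 4.

Answer: 4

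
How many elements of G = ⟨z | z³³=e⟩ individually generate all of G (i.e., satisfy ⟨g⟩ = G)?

G is cyclic of order 33. An element generates G iff its order is 33, and a cyclic group of order 33 has exactly φ(33) = 20 such elements.

Answer: 20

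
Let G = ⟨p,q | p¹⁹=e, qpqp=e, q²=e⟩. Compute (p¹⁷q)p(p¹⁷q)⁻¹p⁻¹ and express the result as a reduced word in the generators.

[(p¹⁷q), p] = (p¹⁷q)·p·(p¹⁷q)⁻¹·p⁻¹.
  (p¹⁷q) · p = p¹⁶q
  (p¹⁶q) · (p¹⁷q) = p¹⁸
  (p¹⁸) · (p¹⁸) = p¹⁷

Answer: p¹⁷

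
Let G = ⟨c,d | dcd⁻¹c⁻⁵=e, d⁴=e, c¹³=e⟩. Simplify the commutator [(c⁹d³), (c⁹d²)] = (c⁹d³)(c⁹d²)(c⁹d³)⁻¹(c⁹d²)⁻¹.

[(c⁹d³), (c⁹d²)] = (c⁹d³)·(c⁹d²)·(c⁹d³)⁻¹·(c⁹d²)⁻¹.
  (c⁹d³) · (c⁹d²) = c³d
  (c³d) · (c⁷d) = c¹²d²
  (c¹²d²) · (c⁹d²) = c³

Answer: c³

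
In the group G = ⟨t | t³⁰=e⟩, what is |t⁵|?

Compute successive powers until reaching e:
  (t⁵)¹ = t⁵, (t⁵)² = t¹⁰, (t⁵)³ = t¹⁵, (t⁵)⁴ = t²⁰, (t⁵)⁵ = t²⁵, (t⁵)⁶ = e.
The smallest positive k with (t⁵)ᵏ = e is 6.

Answer: 6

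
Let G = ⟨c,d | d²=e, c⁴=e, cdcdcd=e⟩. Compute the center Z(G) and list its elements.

An element z ∈ Z(G) iff z commutes with every generator.
For example e is central: e·c = c = c·e; e·d = d = d·e.
Whereas c ∉ Z(G) since c·d = cd ≠ dc = d·c.
Checking each of the 24 elements this way gives Z(G) = {e}, of order 1.

Answer: {e}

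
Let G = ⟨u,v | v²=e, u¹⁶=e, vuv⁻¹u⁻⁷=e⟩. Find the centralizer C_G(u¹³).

⟨u¹³⟩ ⊆ C_G(u¹³) since powers of u¹³ commute with u¹³; so |C_G(u¹³)| ≥ |⟨u¹³⟩| = 16.
By orbit–stabilizer, |C_G(u¹³)| = |G| / |conj. class of u¹³| = 32 / 2 = 16.
The 16 elements commuting with u¹³ are {e, u, u², u³, u⁴, u⁵, u⁶, u⁷, u⁸, u⁹, u¹⁰, u¹¹, u¹², u¹³, u¹⁴, u¹⁵}.

Answer: {e, u, u², u³, u⁴, u⁵, u⁶, u⁷, u⁸, u⁹, u¹⁰, u¹¹, u¹², u¹³, u¹⁴, u¹⁵}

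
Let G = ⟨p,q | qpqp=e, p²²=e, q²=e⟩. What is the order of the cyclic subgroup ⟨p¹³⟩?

|⟨p¹³⟩| equals the order of p¹³. Compute successive powers until reaching e:
  (p¹³)¹ = p¹³, (p¹³)² = p⁴, (p¹³)³ = p¹⁷, (p¹³)⁴ = p⁸, (p¹³)⁵ = p²¹, (p¹³)⁶ = p¹², (p¹³)⁷ = p³, (p¹³)⁸ = p¹⁶, (p¹³)⁹ = p⁷, (p¹³)¹⁰ = p²⁰, (p¹³)¹¹ = p¹¹, (p¹³)¹² = p², (p¹³)¹³ = p¹⁵, (p¹³)¹⁴ = p⁶, (p¹³)¹⁵ = p¹⁹, (p¹³)¹⁶ = p¹⁰, (p¹³)¹⁷ = p, (p¹³)¹⁸ = p¹⁴, (p¹³)¹⁹ = p⁵, (p¹³)²⁰ = p¹⁸, (p¹³)²¹ = p⁹, (p¹³)²² = e.
The smallest positive k with (p¹³)ᵏ = e is 22, so |⟨p¹³⟩| = 22.

Answer: 22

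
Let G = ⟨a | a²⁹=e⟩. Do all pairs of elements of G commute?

G has a single generator, so G is cyclic and hence abelian.

Answer: Yes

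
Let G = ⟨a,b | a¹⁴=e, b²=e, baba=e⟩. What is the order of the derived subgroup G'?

G' = [G, G] is generated by all commutators. The generator-pair commutators are: [a, b] = a².
The subgroup they normally generate is {e, a², a⁴, a⁶, a⁸, a¹⁰, a¹²}, of order 7.
Check: |G/G'| = 28/7 = 4 is the order of the abelianisation.

Answer: 7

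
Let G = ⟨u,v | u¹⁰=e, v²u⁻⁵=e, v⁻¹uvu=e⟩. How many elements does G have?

Enumerate words in the generators, reducing via the relations: the distinct elements are
  {e, u, v, uv, u², u³, u⁴, u⁵, u⁶, u⁷, u⁸, u⁹, u²v, u³v, u⁴v, v⁻¹, uv⁻¹, u²v⁻¹, u³v⁻¹, u⁴v⁻¹}.
No further products give new elements, so |G| = 20.

Answer: 20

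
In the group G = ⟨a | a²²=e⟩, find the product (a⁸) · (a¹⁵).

Compute (a⁸) · (a¹⁵) by multiplying left to right and reducing via the relations at each step:
  (a⁸) · a¹⁵ = a

Answer: a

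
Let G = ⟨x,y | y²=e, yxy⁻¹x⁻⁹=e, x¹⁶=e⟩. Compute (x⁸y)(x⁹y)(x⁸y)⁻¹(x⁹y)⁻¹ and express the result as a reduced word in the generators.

[(x⁸y), (x⁹y)] = (x⁸y)·(x⁹y)·(x⁸y)⁻¹·(x⁹y)⁻¹.
  (x⁸y) · (x⁹y) = x⁹
  (x⁹) · (x⁸y) = xy
  (xy) · (x¹⁵y) = x⁸

Answer: x⁸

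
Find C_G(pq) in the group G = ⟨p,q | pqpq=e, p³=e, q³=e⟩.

⟨pq⟩ ⊆ C_G(pq) since powers of pq commute with pq; so |C_G(pq)| ≥ |⟨pq⟩| = 2.
By orbit–stabilizer, |C_G(pq)| = |G| / |conj. class of pq| = 12 / 3 = 4.
The 4 elements commuting with pq are {e, pq, p²q², pq²p}.

Answer: {e, pq, p²q², pq²p}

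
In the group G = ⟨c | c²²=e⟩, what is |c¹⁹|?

Compute successive powers until reaching e:
  (c¹⁹)¹ = c¹⁹, (c¹⁹)² = c¹⁶, (c¹⁹)³ = c¹³, (c¹⁹)⁴ = c¹⁰, (c¹⁹)⁵ = c⁷, (c¹⁹)⁶ = c⁴, (c¹⁹)⁷ = c, (c¹⁹)⁸ = c²⁰, (c¹⁹)⁹ = c¹⁷, (c¹⁹)¹⁰ = c¹⁴, (c¹⁹)¹¹ = c¹¹, (c¹⁹)¹² = c⁸, (c¹⁹)¹³ = c⁵, (c¹⁹)¹⁴ = c², (c¹⁹)¹⁵ = c²¹, (c¹⁹)¹⁶ = c¹⁸, (c¹⁹)¹⁷ = c¹⁵, (c¹⁹)¹⁸ = c¹², (c¹⁹)¹⁹ = c⁹, (c¹⁹)²⁰ = c⁶, (c¹⁹)²¹ = c³, (c¹⁹)²² = e.
The smallest positive k with (c¹⁹)ᵏ = e is 22.

Answer: 22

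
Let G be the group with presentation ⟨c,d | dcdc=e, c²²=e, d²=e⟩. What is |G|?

Enumerate words in the generators, reducing via the relations: the distinct elements are
  {c, d, e, cd, c², c³, c⁴, c⁵, c⁶, c⁷, c⁸, c⁹, c²d, c²¹, c²⁰, c³d, c¹², c¹³, c¹¹, c¹⁰, c¹⁴, c¹⁵, c¹⁶, c¹⁷, c¹⁸, c¹⁹, c⁴d, c⁵d, c⁶d, c⁷d, c⁸d, c⁹d, c²¹d, c²⁰d, c¹²d, c¹³d, c¹¹d, c¹⁰d, c¹⁴d, c¹⁵d, c¹⁶d, c¹⁷d, c¹⁸d, c¹⁹d}.
No further products give new elements, so |G| = 44.

Answer: 44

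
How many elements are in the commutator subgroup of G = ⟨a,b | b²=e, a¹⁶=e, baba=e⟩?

G' = [G, G] is generated by all commutators. The generator-pair commutators are: [a, b] = a².
The subgroup they normally generate is {e, a², a⁴, a⁶, a⁸, a¹⁰, a¹², a¹⁴}, of order 8.
Check: |G/G'| = 32/8 = 4 is the order of the abelianisation.

Answer: 8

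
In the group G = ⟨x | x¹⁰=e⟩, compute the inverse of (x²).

The order of (x²) is 5 (smallest k with (x²)ᵏ = e), so (x²)⁻¹ = (x²)⁴ = x⁸.
Check: (x²) · (x⁸) → (x²) · x⁸ = e, giving e as required.

Answer: x⁸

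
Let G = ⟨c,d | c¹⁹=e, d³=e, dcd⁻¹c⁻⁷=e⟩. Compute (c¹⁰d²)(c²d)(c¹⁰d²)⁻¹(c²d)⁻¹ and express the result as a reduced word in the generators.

[(c¹⁰d²), (c²d)] = (c¹⁰d²)·(c²d)·(c¹⁰d²)⁻¹·(c²d)⁻¹.
  (c¹⁰d²) · (c²d) = c¹³
  (c¹³) · (c⁶d) = d
  d · (c¹⁶d²) = c¹⁷

Answer: c¹⁷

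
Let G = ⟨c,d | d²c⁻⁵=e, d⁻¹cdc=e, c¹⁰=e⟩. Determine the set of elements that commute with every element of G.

An element z ∈ Z(G) iff z commutes with every generator.
For example c⁵ is central: (c⁵)·c = c⁶ = c·(c⁵); (c⁵)·d = d⁻¹ = d·(c⁵).
Whereas c ∉ Z(G) since c·d = cd ≠ c⁴d⁻¹ = d·c.
Checking each of the 20 elements this way gives Z(G) = {e, c⁵}, of order 2.

Answer: {e, c⁵}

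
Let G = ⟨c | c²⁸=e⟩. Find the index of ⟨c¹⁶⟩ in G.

First find ord(c¹⁶) by computing successive powers:
  (c¹⁶)¹ = c¹⁶, (c¹⁶)² = c⁴, (c¹⁶)³ = c²⁰, (c¹⁶)⁴ = c⁸, (c¹⁶)⁵ = c²⁴, (c¹⁶)⁶ = c¹², (c¹⁶)⁷ = e.
So |⟨c¹⁶⟩| = ord(c¹⁶) = 7. With |G| = 28, by Lagrange [G : ⟨c¹⁶⟩] = 28/7 = 4.

Answer: 4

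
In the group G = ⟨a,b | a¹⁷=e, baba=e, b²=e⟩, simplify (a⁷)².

Compute successive powers of (a⁷), reducing at each step:
  (a⁷)²: (a⁷) · a⁷ = a¹⁴

Answer: a¹⁴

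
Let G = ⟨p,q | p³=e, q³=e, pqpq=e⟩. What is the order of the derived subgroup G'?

G' = [G, G] is generated by all commutators. The generator-pair commutators are: [p, q] = pq²p.
The subgroup they normally generate is {e, pq, p²q², pq²p}, of order 4.
Check: |G/G'| = 12/4 = 3 is the order of the abelianisation.

Answer: 4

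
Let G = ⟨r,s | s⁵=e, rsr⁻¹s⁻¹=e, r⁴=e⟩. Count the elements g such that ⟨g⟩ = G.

G is cyclic of order 20. An element generates G iff its order is 20, and a cyclic group of order 20 has exactly φ(20) = 8 such elements.

Answer: 8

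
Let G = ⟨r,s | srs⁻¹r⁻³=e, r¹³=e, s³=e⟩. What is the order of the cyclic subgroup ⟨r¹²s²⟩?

|⟨r¹²s²⟩| equals the order of r¹²s². Compute successive powers until reaching e:
  (r¹²s²)¹ = r¹²s², (r¹²s²)² = r³s, (r¹²s²)³ = e.
The smallest positive k with (r¹²s²)ᵏ = e is 3, so |⟨r¹²s²⟩| = 3.

Answer: 3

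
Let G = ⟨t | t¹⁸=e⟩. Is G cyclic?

|G| = 18. The element t has order 18 (its powers give 18 distinct elements), so ⟨t⟩ = G and G is cyclic.

Answer: Yes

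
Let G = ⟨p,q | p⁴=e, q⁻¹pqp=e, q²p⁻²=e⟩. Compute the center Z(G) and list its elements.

An element z ∈ Z(G) iff z commutes with every generator.
For example p² is central: (p²)·p = p³ = p·(p²); (p²)·q = q⁻¹ = q·(p²).
Whereas p ∉ Z(G) since p·q = pq ≠ pq⁻¹ = q·p.
Checking each of the 8 elements this way gives Z(G) = {e, p²}, of order 2.

Answer: {e, p²}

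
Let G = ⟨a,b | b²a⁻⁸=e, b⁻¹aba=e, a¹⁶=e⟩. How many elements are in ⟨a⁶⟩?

|⟨a⁶⟩| equals the order of a⁶. Compute successive powers until reaching e:
  (a⁶)¹ = a⁶, (a⁶)² = a¹², (a⁶)³ = a², (a⁶)⁴ = a⁸, (a⁶)⁵ = a¹⁴, (a⁶)⁶ = a⁴, (a⁶)⁷ = a¹⁰, (a⁶)⁸ = e.
The smallest positive k with (a⁶)ᵏ = e is 8, so |⟨a⁶⟩| = 8.

Answer: 8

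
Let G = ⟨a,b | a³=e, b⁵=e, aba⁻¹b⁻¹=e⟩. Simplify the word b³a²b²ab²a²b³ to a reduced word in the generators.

Multiply left to right, reducing at each step:
  (b³) · a² = a²b³
  (a²b³) · b² = a²
  (a²) · a = e
  e · b² = b²
  (b²) · a² = a²b²
  (a²b²) · b³ = a²

Answer: a²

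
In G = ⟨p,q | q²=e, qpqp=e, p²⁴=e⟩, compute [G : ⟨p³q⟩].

First find ord(p³q) by computing successive powers:
  (p³q)¹ = p³q, (p³q)² = e.
So |⟨p³q⟩| = ord(p³q) = 2. With |G| = 48, by Lagrange [G : ⟨p³q⟩] = 48/2 = 24.

Answer: 24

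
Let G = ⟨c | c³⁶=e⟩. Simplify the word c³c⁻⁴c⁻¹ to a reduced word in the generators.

Multiply left to right, reducing at each step:
  (c³) · c⁻⁴ = c³⁵
  (c³⁵) · c⁻¹ = c³⁴

Answer: c³⁴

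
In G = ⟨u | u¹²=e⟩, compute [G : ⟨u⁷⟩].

First find ord(u⁷) by computing successive powers:
  (u⁷)¹ = u⁷, (u⁷)² = u², (u⁷)³ = u⁹, (u⁷)⁴ = u⁴, (u⁷)⁵ = u¹¹, (u⁷)⁶ = u⁶, (u⁷)⁷ = u, (u⁷)⁸ = u⁸, (u⁷)⁹ = u³, (u⁷)¹⁰ = u¹⁰, (u⁷)¹¹ = u⁵, (u⁷)¹² = e.
So |⟨u⁷⟩| = ord(u⁷) = 12. With |G| = 12, by Lagrange [G : ⟨u⁷⟩] = 12/12 = 1.

Answer: 1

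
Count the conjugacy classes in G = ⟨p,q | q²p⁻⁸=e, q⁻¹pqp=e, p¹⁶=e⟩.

The conjugacy classes (representative and size) are:
  [e] (size 1), [p] (size 2), [p¹⁴] (size 2), [p³] (size 2), [p¹²] (size 2), [p⁵] (size 2), [p¹⁰] (size 2), [p⁷] (size 2), [p⁸] (size 1), [p⁶q] (size 8), [p³q⁻¹] (size 8).
Class equation: 1 + 2 + 2 + 2 + 2 + 2 + 2 + 2 + 1 + 8 + 8 = 32 = |G|. So G has 11 conjugacy classes.

Answer: 11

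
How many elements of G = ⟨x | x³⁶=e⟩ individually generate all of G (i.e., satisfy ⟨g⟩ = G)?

G is cyclic of order 36. An element generates G iff its order is 36, and a cyclic group of order 36 has exactly φ(36) = 12 such elements.

Answer: 12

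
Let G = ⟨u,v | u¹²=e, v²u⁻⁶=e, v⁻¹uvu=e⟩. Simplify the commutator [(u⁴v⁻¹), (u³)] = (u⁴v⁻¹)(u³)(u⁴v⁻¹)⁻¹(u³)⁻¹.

[(u⁴v⁻¹), (u³)] = (u⁴v⁻¹)·(u³)·(u⁴v⁻¹)⁻¹·(u³)⁻¹.
  (u⁴v⁻¹) · (u³) = uv⁻¹
  (uv⁻¹) · (u⁴v) = u⁹
  (u⁹) · (u⁹) = u⁶

Answer: u⁶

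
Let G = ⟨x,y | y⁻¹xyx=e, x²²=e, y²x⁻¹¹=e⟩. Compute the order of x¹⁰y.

Compute successive powers until reaching e:
  (x¹⁰y)¹ = x¹⁰y, (x¹⁰y)² = x¹¹, (x¹⁰y)³ = x¹⁰y⁻¹, (x¹⁰y)⁴ = e.
The smallest positive k with (x¹⁰y)ᵏ = e is 4.

Answer: 4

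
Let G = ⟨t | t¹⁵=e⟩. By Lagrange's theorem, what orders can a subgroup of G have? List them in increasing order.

|G| = 15 = 3 · 5. By Lagrange's theorem the order of any subgroup divides 15; the divisors of 15 are 1, 3, 5, 15.

Answer: 1, 3, 5, 15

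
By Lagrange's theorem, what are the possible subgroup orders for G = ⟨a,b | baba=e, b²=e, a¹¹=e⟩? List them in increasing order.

|G| = 22 = 2 · 11. By Lagrange's theorem the order of any subgroup divides 22; the divisors of 22 are 1, 2, 11, 22.

Answer: 1, 2, 11, 22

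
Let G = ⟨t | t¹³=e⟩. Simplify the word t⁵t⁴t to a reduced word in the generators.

Multiply left to right, reducing at each step:
  (t⁵) · t⁴ = t⁹
  (t⁹) · t = t¹⁰

Answer: t¹⁰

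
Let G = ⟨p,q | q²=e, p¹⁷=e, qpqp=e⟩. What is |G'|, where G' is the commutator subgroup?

G' = [G, G] is generated by all commutators. The generator-pair commutators are: [p, q] = p².
The subgroup they normally generate is {e, p, p², p³, p⁴, p⁵, p⁶, p⁷, p⁸, p⁹, p¹⁰, p¹¹, p¹², p¹³, p¹⁴, p¹⁵, p¹⁶}, of order 17.
Check: |G/G'| = 34/17 = 2 is the order of the abelianisation.

Answer: 17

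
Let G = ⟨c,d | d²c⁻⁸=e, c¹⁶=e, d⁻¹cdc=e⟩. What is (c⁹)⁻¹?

The order of (c⁹) is 16 (smallest k with (c⁹)ᵏ = e), so (c⁹)⁻¹ = (c⁹)¹⁵ = c⁷.
Check: (c⁹) · (c⁷) → (c⁹) · c⁷ = e, giving e as required.

Answer: c⁷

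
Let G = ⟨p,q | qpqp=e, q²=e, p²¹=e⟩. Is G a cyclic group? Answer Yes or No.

Every cyclic group is abelian. But p·q = pq while q·p = p²⁰q, so p·q ≠ q·p and G is not abelian. Hence G is not cyclic.

Answer: No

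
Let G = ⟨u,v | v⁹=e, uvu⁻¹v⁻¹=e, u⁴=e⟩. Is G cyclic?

|G| = 36. The element uv has order 36 (its powers give 36 distinct elements), so ⟨uv⟩ = G and G is cyclic.

Answer: Yes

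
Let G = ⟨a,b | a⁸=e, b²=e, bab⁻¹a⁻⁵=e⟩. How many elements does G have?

Enumerate words in the generators, reducing via the relations: the distinct elements are
  {a, b, e, ab, a², a³, a⁴, a⁵, a⁶, a⁷, a²b, a³b, a⁴b, a⁵b, a⁶b, a⁷b}.
No further products give new elements, so |G| = 16.

Answer: 16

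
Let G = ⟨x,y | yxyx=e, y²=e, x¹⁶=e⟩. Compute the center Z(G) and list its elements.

An element z ∈ Z(G) iff z commutes with every generator.
For example x⁸ is central: (x⁸)·x = x⁹ = x·(x⁸); (x⁸)·y = x⁸y = y·(x⁸).
Whereas x ∉ Z(G) since x·y = xy ≠ x¹⁵y = y·x.
Checking each of the 32 elements this way gives Z(G) = {e, x⁸}, of order 2.

Answer: {e, x⁸}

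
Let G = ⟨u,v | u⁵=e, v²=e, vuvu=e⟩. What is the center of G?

An element z ∈ Z(G) iff z commutes with every generator.
For example e is central: e·u = u = u·e; e·v = v = v·e.
Whereas u ∉ Z(G) since u·v = uv ≠ u⁴v = v·u.
Checking each of the 10 elements this way gives Z(G) = {e}, of order 1.

Answer: {e}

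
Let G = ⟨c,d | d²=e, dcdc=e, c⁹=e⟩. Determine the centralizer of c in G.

⟨c⟩ ⊆ C_G(c) since powers of c commute with c; so |C_G(c)| ≥ |⟨c⟩| = 9.
By orbit–stabilizer, |C_G(c)| = |G| / |conj. class of c| = 18 / 2 = 9.
The 9 elements commuting with c are {e, c, c², c³, c⁴, c⁵, c⁶, c⁷, c⁸}.

Answer: {e, c, c², c³, c⁴, c⁵, c⁶, c⁷, c⁸}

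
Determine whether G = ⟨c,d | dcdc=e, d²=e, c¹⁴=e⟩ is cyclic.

Every cyclic group is abelian. But c·d = cd while d·c = c¹³d, so c·d ≠ d·c and G is not abelian. Hence G is not cyclic.

Answer: No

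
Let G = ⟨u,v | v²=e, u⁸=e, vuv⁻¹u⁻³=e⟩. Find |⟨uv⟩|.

|⟨uv⟩| equals the order of uv. Compute successive powers until reaching e:
  (uv)¹ = uv, (uv)² = u⁴, (uv)³ = u⁵v, (uv)⁴ = e.
The smallest positive k with (uv)ᵏ = e is 4, so |⟨uv⟩| = 4.

Answer: 4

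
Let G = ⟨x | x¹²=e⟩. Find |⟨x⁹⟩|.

|⟨x⁹⟩| equals the order of x⁹. Compute successive powers until reaching e:
  (x⁹)¹ = x⁹, (x⁹)² = x⁶, (x⁹)³ = x³, (x⁹)⁴ = e.
The smallest positive k with (x⁹)ᵏ = e is 4, so |⟨x⁹⟩| = 4.

Answer: 4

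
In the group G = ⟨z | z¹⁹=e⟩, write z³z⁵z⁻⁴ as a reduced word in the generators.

Multiply left to right, reducing at each step:
  (z³) · z⁵ = z⁸
  (z⁸) · z⁻⁴ = z⁴

Answer: z⁴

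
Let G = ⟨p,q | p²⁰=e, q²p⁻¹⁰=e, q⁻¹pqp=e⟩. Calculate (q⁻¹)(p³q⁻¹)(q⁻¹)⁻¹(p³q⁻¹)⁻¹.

[(q⁻¹), (p³q⁻¹)] = (q⁻¹)·(p³q⁻¹)·(q⁻¹)⁻¹·(p³q⁻¹)⁻¹.
  (q⁻¹) · (p³q⁻¹) = p⁷
  (p⁷) · q = p⁷q
  (p⁷q) · (p³q) = p¹⁴

Answer: p¹⁴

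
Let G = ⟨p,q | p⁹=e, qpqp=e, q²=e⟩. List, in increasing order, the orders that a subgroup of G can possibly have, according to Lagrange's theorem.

|G| = 18 = 2 · 3². By Lagrange's theorem the order of any subgroup divides 18; the divisors of 18 are 1, 2, 3, 6, 9, 18.

Answer: 1, 2, 3, 6, 9, 18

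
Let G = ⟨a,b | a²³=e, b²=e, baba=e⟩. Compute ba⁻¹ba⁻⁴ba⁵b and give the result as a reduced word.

Multiply left to right, reducing at each step:
  b · a⁻¹ = ab
  (ab) · b = a
  a · a⁻⁴ = a²⁰
  (a²⁰) · b = a²⁰b
  (a²⁰b) · a⁵ = a¹⁵b
  (a¹⁵b) · b = a¹⁵

Answer: a¹⁵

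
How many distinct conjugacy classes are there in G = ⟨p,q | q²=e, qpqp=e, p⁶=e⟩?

The conjugacy classes (representative and size) are:
  [e] (size 1), [p⁵] (size 2), [p⁴] (size 2), [p³] (size 1), [q] (size 3), [p³q] (size 3).
Class equation: 1 + 2 + 2 + 1 + 3 + 3 = 12 = |G|. So G has 6 conjugacy classes.

Answer: 6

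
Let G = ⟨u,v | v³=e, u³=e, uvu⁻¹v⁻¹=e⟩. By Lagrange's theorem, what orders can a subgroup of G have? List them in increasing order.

|G| = 9 = 3². By Lagrange's theorem the order of any subgroup divides 9; the divisors of 9 are 1, 3, 9.

Answer: 1, 3, 9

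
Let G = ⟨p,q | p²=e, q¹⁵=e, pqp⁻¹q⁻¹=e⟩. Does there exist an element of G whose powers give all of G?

|G| = 30. The element pq has order 30 (its powers give 30 distinct elements), so ⟨pq⟩ = G and G is cyclic.

Answer: Yes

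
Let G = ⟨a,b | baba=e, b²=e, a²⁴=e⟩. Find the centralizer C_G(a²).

⟨a²⟩ ⊆ C_G(a²) since powers of a² commute with a²; so |C_G(a²)| ≥ |⟨a²⟩| = 12.
By orbit–stabilizer, |C_G(a²)| = |G| / |conj. class of a²| = 48 / 2 = 24.
The 24 elements commuting with a² are {e, a, a², a³, a⁴, a⁵, a⁶, a⁷, a⁸, a⁹, a¹⁰, a¹¹, a¹², a¹³, a¹⁴, a¹⁵, a¹⁶, a¹⁷, a¹⁸, a¹⁹, a²⁰, a²¹, a²², a²³}.

Answer: {e, a, a², a³, a⁴, a⁵, a⁶, a⁷, a⁸, a⁹, a¹⁰, a¹¹, a¹², a¹³, a¹⁴, a¹⁵, a¹⁶, a¹⁷, a¹⁸, a¹⁹, a²⁰, a²¹, a²², a²³}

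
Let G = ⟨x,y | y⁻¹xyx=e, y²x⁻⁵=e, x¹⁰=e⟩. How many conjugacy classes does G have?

The conjugacy classes (representative and size) are:
  [e] (size 1), [x] (size 2), [x⁸] (size 2), [x⁷] (size 2), [x⁴] (size 2), [x⁵] (size 1), [x⁴y] (size 5), [x²y⁻¹] (size 5).
Class equation: 1 + 2 + 2 + 2 + 2 + 1 + 5 + 5 = 20 = |G|. So G has 8 conjugacy classes.

Answer: 8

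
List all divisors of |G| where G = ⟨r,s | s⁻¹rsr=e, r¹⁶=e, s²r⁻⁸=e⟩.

|G| = 32 = 2⁵. By Lagrange's theorem the order of any subgroup divides 32; the divisors of 32 are 1, 2, 4, 8, 16, 32.

Answer: 1, 2, 4, 8, 16, 32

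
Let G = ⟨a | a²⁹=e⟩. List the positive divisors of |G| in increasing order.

|G| = 29 = 29. By Lagrange's theorem the order of any subgroup divides 29; the divisors of 29 are 1, 29.

Answer: 1, 29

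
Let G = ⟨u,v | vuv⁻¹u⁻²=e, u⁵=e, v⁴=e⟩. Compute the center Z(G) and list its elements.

An element z ∈ Z(G) iff z commutes with every generator.
For example e is central: e·u = u = u·e; e·v = v = v·e.
Whereas u ∉ Z(G) since u·v = uv ≠ u²v = v·u.
Checking each of the 20 elements this way gives Z(G) = {e}, of order 1.

Answer: {e}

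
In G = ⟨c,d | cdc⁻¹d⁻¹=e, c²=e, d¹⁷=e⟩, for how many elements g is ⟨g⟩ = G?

G is cyclic of order 34. An element generates G iff its order is 34, and a cyclic group of order 34 has exactly φ(34) = 16 such elements.

Answer: 16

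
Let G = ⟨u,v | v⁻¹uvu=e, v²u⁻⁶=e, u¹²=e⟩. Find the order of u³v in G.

Compute successive powers until reaching e:
  (u³v)¹ = u³v, (u³v)² = u⁶, (u³v)³ = u³v⁻¹, (u³v)⁴ = e.
The smallest positive k with (u³v)ᵏ = e is 4.

Answer: 4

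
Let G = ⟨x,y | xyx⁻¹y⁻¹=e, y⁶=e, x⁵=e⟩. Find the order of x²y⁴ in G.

Compute successive powers until reaching e:
  (x²y⁴)¹ = x²y⁴, (x²y⁴)² = x⁴y², (x²y⁴)³ = x, (x²y⁴)⁴ = x³y⁴, (x²y⁴)⁵ = y², (x²y⁴)⁶ = x², (x²y⁴)⁷ = x⁴y⁴, (x²y⁴)⁸ = xy², (x²y⁴)⁹ = x³, (x²y⁴)¹⁰ = y⁴, (x²y⁴)¹¹ = x²y², (x²y⁴)¹² = x⁴, (x²y⁴)¹³ = xy⁴, (x²y⁴)¹⁴ = x³y², (x²y⁴)¹⁵ = e.
The smallest positive k with (x²y⁴)ᵏ = e is 15.

Answer: 15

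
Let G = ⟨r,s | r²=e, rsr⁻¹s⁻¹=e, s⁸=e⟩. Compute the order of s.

Compute successive powers until reaching e:
  s¹ = s, s² = s², s³ = s³, s⁴ = s⁴, s⁵ = s⁵, s⁶ = s⁶, s⁷ = s⁷, s⁸ = e.
The smallest positive k with sᵏ = e is 8.

Answer: 8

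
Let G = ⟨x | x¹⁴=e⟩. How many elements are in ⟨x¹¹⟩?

|⟨x¹¹⟩| equals the order of x¹¹. Compute successive powers until reaching e:
  (x¹¹)¹ = x¹¹, (x¹¹)² = x⁸, (x¹¹)³ = x⁵, (x¹¹)⁴ = x², (x¹¹)⁵ = x¹³, (x¹¹)⁶ = x¹⁰, (x¹¹)⁷ = x⁷, (x¹¹)⁸ = x⁴, (x¹¹)⁹ = x, (x¹¹)¹⁰ = x¹², (x¹¹)¹¹ = x⁹, (x¹¹)¹² = x⁶, (x¹¹)¹³ = x³, (x¹¹)¹⁴ = e.
The smallest positive k with (x¹¹)ᵏ = e is 14, so |⟨x¹¹⟩| = 14.

Answer: 14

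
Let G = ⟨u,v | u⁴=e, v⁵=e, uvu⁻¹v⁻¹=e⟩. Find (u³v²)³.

Compute successive powers of (u³v²), reducing at each step:
  (u³v²)²: (u³v²) · u³ = u²v²;   (u²v²) · v² = u²v⁴
  (u³v²)³: (u²v⁴) · u³ = uv⁴;   (uv⁴) · v² = uv

Answer: uv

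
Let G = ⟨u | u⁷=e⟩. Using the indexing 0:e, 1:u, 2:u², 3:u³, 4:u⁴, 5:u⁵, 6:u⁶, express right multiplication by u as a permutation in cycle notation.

(0 1 2 3 4 5 6)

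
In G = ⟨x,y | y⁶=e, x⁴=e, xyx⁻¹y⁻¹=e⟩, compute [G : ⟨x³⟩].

First find ord(x³) by computing successive powers:
  (x³)¹ = x³, (x³)² = x², (x³)³ = x, (x³)⁴ = e.
So |⟨x³⟩| = ord(x³) = 4. With |G| = 24, by Lagrange [G : ⟨x³⟩] = 24/4 = 6.

Answer: 6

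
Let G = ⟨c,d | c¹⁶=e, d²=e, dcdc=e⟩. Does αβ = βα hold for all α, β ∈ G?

c·d = cd but d·c = c¹⁵d, so c·d ≠ d·c and G is not abelian.

Answer: No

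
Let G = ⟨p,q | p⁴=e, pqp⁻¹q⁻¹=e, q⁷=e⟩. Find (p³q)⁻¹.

The order of (p³q) is 28 (smallest k with (p³q)ᵏ = e), so (p³q)⁻¹ = (p³q)²⁷ = pq⁶.
Check: (p³q) · (pq⁶) → (p³q) · p = q;   q · q⁶ = e, giving e as required.

Answer: pq⁶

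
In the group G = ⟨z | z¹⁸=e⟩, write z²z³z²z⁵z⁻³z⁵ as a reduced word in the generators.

Multiply left to right, reducing at each step:
  (z²) · z³ = z⁵
  (z⁵) · z² = z⁷
  (z⁷) · z⁵ = z¹²
  (z¹²) · z⁻³ = z⁹
  (z⁹) · z⁵ = z¹⁴

Answer: z¹⁴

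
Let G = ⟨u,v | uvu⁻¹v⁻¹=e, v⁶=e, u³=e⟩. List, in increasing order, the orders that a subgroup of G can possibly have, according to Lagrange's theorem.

|G| = 18 = 2 · 3². By Lagrange's theorem the order of any subgroup divides 18; the divisors of 18 are 1, 2, 3, 6, 9, 18.

Answer: 1, 2, 3, 6, 9, 18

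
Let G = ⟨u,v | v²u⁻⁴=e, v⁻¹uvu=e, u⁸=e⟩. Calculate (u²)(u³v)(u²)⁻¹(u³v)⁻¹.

[(u²), (u³v)] = (u²)·(u³v)·(u²)⁻¹·(u³v)⁻¹.
  (u²) · (u³v) = uv⁻¹
  (uv⁻¹) · (u⁶) = u³v⁻¹
  (u³v⁻¹) · (u³v⁻¹) = u⁴

Answer: u⁴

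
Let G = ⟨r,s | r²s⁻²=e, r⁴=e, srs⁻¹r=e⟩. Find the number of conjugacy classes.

The conjugacy classes (representative and size) are:
  [e] (size 1), [r³] (size 2), [r²] (size 1), [s⁻¹] (size 2), [rs] (size 2).
Class equation: 1 + 2 + 1 + 2 + 2 = 8 = |G|. So G has 5 conjugacy classes.

Answer: 5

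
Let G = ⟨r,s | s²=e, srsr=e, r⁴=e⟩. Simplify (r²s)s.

Compute (r²s) · s by multiplying left to right and reducing via the relations at each step:
  (r²s) · s = r²

Answer: r²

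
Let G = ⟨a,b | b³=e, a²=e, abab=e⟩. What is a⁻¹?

The order of a is 2 (smallest k with aᵏ = e), so a⁻¹ = a¹ = a.
Check: a · a → a · a = e, giving e as required.

Answer: a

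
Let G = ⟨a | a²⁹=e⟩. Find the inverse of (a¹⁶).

The order of (a¹⁶) is 29 (smallest k with (a¹⁶)ᵏ = e), so (a¹⁶)⁻¹ = (a¹⁶)²⁸ = a¹³.
Check: (a¹⁶) · (a¹³) → (a¹⁶) · a¹³ = e, giving e as required.

Answer: a¹³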